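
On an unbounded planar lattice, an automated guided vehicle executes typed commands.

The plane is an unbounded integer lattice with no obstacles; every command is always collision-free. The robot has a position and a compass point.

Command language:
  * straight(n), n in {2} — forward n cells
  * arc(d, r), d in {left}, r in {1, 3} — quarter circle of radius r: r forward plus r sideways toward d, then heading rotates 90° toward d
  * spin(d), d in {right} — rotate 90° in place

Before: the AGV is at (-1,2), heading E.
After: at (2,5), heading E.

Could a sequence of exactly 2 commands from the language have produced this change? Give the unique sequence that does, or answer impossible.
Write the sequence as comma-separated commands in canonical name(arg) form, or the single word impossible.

arc(left, 3), spin(right)

key: running spin(right) before arc(left, 3) would end elsewhere — order is forced
begin: at (-1,2), heading E
t=1 arc(left, 3) ⇒ at (2,5), heading N
t=2 spin(right) ⇒ at (2,5), heading E
all 16 alternatives checked — unique.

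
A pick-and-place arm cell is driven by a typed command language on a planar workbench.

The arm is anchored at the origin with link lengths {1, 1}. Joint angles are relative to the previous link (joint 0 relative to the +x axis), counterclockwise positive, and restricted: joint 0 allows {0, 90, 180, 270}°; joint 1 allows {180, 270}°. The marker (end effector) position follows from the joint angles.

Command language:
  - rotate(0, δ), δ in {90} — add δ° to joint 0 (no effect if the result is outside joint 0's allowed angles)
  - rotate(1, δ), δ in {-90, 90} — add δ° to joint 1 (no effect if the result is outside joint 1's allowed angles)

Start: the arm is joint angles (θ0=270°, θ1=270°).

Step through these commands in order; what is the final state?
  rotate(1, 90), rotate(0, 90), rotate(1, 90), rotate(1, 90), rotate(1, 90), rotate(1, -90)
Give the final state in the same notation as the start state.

joint angles (θ0=0°, θ1=180°)

from: joint angles (θ0=270°, θ1=270°)
[1] after rotate(1, 90): joint angles (θ0=270°, θ1=270°)
[2] after rotate(0, 90): joint angles (θ0=0°, θ1=270°)
[3] after rotate(1, 90): joint angles (θ0=0°, θ1=270°)
[4] after rotate(1, 90): joint angles (θ0=0°, θ1=270°)
[5] after rotate(1, 90): joint angles (θ0=0°, θ1=270°)
[6] after rotate(1, -90): joint angles (θ0=0°, θ1=180°)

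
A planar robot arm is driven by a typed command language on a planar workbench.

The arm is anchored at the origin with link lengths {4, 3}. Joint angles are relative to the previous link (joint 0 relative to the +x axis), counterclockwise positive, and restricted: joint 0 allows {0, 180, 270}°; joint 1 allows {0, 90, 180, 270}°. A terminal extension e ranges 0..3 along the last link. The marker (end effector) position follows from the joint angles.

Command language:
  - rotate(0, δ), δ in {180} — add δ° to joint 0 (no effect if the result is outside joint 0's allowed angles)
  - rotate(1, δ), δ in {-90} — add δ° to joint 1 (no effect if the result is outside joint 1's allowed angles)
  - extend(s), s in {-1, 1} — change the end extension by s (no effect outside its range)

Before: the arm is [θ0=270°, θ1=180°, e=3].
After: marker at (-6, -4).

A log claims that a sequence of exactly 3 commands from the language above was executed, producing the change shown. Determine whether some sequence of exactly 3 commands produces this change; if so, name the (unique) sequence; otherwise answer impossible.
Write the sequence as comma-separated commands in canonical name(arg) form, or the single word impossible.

initial: [θ0=270°, θ1=180°, e=3]
1. rotate(1, -90) → [θ0=270°, θ1=90°, e=3]
2. rotate(1, -90) → [θ0=270°, θ1=0°, e=3]
3. rotate(1, -90) → [θ0=270°, θ1=270°, e=3]
no other 3-command option fits: unique.

rotate(1, -90), rotate(1, -90), rotate(1, -90)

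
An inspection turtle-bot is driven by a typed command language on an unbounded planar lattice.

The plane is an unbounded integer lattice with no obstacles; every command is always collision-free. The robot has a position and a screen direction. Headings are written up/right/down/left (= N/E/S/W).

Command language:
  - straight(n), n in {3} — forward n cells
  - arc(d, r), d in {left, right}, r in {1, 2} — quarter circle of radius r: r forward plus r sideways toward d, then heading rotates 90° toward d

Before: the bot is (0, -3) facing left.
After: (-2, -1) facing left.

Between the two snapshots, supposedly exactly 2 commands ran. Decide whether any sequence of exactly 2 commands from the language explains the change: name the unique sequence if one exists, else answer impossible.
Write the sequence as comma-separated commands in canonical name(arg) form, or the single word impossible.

key: running arc(left, 1) before arc(right, 1) would end elsewhere — order is forced
from: (0, -3) facing left
[1] after arc(right, 1): (-1, -2) facing up
[2] after arc(left, 1): (-2, -1) facing left
all 25 alternatives checked — unique.

arc(right, 1), arc(left, 1)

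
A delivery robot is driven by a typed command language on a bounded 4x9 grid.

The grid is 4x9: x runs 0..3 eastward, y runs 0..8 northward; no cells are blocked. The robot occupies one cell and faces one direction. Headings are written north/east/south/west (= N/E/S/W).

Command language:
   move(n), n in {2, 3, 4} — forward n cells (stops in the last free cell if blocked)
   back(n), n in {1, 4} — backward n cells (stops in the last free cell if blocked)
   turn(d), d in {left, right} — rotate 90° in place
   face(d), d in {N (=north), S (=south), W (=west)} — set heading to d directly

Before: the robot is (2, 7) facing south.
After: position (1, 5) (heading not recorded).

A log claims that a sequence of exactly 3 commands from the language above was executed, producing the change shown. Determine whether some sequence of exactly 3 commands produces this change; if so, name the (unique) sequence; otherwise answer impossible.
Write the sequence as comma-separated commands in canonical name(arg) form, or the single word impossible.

key: running back(1) before move(2) would end elsewhere — order is forced
t0: (2, 7) facing south
t=1 move(2) ⇒ (2, 5) facing south
t=2 turn(left) ⇒ (2, 5) facing east
t=3 back(1) ⇒ (1, 5) facing east
all 1000 alternatives checked — unique.

move(2), turn(left), back(1)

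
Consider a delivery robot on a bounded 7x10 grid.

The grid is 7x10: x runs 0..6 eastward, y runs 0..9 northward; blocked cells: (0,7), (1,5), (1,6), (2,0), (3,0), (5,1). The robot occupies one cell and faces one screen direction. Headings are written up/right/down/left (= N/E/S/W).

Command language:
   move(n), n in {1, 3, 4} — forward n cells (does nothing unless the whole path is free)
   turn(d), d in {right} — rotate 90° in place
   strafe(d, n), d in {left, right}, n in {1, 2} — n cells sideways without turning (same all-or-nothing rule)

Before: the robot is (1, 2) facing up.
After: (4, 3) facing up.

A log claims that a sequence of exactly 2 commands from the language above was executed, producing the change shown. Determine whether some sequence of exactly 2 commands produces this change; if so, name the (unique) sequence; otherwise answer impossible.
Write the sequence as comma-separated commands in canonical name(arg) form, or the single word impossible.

all 64 sequences checked — none match.

impossible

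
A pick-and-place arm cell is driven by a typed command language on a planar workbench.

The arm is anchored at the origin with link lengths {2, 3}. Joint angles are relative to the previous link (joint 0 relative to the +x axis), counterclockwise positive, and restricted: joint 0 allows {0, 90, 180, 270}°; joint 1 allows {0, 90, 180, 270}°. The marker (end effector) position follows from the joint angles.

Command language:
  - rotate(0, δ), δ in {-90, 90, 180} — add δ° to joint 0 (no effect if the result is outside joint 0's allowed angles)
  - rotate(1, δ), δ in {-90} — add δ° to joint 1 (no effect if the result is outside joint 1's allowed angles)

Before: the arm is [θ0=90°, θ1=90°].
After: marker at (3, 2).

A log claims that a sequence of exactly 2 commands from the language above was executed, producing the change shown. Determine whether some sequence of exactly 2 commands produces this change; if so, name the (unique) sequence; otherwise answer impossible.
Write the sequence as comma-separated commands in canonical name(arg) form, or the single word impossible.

t0: [θ0=90°, θ1=90°]
[1] after rotate(1, -90): [θ0=90°, θ1=0°]
[2] after rotate(1, -90): [θ0=90°, θ1=270°]
uniquely the one of 16 2-step routes that fits.

rotate(1, -90), rotate(1, -90)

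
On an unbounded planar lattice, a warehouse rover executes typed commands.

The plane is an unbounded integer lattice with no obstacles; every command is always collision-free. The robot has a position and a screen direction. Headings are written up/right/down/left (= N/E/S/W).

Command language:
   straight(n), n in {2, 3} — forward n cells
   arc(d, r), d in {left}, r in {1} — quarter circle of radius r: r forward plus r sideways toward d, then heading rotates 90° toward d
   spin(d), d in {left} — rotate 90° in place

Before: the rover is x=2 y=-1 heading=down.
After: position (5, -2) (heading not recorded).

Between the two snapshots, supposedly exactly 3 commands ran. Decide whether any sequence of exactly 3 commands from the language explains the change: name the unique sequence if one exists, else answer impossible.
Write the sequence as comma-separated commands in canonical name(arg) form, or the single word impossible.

arc(left, 1), straight(2), spin(left)

key: running spin(left) before arc(left, 1) would end elsewhere — order is forced
initial: x=2 y=-1 heading=down
step 1 (arc(left, 1)): x=3 y=-2 heading=right
step 2 (straight(2)): x=5 y=-2 heading=right
step 3 (spin(left)): x=5 y=-2 heading=up
no rival 3-sequence matches.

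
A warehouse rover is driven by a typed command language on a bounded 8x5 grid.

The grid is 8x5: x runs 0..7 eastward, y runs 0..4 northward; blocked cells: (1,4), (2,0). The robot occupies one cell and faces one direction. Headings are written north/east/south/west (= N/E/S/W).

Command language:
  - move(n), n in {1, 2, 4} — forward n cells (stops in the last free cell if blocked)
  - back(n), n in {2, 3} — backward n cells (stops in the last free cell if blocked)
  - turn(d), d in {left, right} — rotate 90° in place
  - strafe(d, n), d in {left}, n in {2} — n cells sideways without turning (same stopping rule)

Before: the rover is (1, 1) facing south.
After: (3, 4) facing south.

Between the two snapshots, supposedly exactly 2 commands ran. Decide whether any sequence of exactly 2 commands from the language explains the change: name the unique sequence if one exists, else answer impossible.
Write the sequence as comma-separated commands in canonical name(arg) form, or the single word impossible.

key: order matters: swapping strafe(left, 2) and back(3) lands elsewhere
start: (1, 1) facing south
1. strafe(left, 2) → (3, 1) facing south
2. back(3) → (3, 4) facing south
no other 2-command option fits: unique.

strafe(left, 2), back(3)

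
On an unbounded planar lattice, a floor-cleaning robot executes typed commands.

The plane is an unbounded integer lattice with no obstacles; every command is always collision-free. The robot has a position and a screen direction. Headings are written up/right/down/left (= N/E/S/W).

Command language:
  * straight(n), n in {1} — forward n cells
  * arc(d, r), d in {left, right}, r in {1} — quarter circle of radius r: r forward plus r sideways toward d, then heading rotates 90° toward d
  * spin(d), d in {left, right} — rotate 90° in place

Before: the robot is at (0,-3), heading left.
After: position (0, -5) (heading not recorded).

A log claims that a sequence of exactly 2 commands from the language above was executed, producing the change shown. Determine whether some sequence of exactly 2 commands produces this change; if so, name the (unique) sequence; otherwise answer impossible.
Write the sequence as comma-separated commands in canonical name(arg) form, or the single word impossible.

initial: at (0,-3), heading left
t=1 arc(left, 1) ⇒ at (-1,-4), heading down
t=2 arc(left, 1) ⇒ at (0,-5), heading right
uniquely the one of 25 2-step routes that fits.

arc(left, 1), arc(left, 1)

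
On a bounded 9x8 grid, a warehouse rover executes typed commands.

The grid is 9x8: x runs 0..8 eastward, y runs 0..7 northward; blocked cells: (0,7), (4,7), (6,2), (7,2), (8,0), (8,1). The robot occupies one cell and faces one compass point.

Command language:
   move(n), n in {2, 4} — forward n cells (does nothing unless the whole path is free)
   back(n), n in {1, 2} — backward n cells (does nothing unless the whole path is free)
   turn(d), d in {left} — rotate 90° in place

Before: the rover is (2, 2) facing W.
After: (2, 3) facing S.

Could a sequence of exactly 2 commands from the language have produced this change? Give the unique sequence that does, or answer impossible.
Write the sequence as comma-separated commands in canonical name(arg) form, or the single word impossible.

turn(left), back(1)

key: order matters: swapping turn(left) and back(1) lands elsewhere
initial: (2, 2) facing W
[1] after turn(left): (2, 2) facing S
[2] after back(1): (2, 3) facing S
all 25 alternatives checked — unique.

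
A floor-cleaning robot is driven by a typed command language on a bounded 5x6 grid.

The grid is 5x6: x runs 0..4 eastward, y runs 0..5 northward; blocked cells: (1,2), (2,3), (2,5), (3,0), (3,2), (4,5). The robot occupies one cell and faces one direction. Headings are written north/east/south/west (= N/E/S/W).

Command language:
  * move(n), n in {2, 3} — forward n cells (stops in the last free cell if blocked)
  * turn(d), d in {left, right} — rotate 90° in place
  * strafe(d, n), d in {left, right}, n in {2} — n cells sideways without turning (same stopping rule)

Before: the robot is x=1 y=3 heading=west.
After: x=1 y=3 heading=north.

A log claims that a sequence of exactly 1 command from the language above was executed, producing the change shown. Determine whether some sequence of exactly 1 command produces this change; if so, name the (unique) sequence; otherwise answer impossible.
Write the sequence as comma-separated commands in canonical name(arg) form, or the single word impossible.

key: parked at (1,3) the whole time — nothing moves the robot
t0: x=1 y=3 heading=west
[1] after turn(right): x=1 y=3 heading=north
uniquely the one of 6 1-step routes that fits.

turn(right)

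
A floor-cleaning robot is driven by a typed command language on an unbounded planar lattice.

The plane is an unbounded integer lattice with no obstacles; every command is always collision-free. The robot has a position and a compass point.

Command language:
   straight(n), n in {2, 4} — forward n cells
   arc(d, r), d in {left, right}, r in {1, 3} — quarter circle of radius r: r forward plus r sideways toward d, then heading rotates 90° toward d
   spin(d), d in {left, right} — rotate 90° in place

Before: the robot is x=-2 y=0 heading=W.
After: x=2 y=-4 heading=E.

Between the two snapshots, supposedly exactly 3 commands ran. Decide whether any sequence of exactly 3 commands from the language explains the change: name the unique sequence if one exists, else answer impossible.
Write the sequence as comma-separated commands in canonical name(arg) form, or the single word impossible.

arc(left, 1), arc(left, 3), straight(2)

key: position moved to (2,-4) AND the heading swung to E — translation plus rotation needed
t0: x=-2 y=0 heading=W
[1] after arc(left, 1): x=-3 y=-1 heading=S
[2] after arc(left, 3): x=0 y=-4 heading=E
[3] after straight(2): x=2 y=-4 heading=E
no other 3-command option fits: unique.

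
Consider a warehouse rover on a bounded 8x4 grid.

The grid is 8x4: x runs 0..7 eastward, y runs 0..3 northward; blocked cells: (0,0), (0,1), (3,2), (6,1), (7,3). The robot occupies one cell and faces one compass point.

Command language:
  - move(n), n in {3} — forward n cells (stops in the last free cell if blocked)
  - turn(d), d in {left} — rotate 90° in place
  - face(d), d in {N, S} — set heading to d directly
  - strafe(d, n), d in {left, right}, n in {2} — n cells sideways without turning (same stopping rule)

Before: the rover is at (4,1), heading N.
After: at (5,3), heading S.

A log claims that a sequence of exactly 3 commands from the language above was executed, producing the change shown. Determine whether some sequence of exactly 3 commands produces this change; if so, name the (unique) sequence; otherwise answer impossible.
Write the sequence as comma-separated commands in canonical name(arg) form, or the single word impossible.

key: strafe(right, 2) is stopped early by the blocked cell at (6,1)
begin: at (4,1), heading N
1. strafe(right, 2) → at (5,1), heading N
2. move(3) → at (5,3), heading N
3. face(S) → at (5,3), heading S
all 216 alternatives checked — unique.

strafe(right, 2), move(3), face(S)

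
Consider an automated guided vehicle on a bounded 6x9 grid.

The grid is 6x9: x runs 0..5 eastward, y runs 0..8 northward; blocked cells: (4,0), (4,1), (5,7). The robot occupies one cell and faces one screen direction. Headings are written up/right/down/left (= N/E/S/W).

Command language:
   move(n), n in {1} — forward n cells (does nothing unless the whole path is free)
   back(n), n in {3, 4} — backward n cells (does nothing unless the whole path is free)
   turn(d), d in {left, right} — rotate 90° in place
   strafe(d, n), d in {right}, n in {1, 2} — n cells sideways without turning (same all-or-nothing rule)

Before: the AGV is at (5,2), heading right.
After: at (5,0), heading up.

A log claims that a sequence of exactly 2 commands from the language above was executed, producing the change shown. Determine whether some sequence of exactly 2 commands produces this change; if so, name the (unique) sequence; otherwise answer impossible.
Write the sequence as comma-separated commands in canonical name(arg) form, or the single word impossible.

strafe(right, 2), turn(left)

key: position moved to (5,0) AND the heading swung to N — translation plus rotation needed
begin: at (5,2), heading right
t=1 strafe(right, 2) ⇒ at (5,0), heading right
t=2 turn(left) ⇒ at (5,0), heading up
no other 2-command option fits: unique.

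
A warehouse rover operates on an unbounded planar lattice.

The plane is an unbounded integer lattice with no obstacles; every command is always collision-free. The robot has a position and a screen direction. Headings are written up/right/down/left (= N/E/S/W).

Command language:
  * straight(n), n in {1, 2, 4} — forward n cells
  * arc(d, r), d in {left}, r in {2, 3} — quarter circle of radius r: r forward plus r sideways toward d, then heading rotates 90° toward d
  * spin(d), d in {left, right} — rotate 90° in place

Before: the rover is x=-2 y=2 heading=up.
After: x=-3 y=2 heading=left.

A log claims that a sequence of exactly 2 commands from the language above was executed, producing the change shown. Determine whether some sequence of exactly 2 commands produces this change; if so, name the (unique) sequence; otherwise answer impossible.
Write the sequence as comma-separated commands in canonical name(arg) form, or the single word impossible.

spin(left), straight(1)

key: order matters: swapping spin(left) and straight(1) lands elsewhere
begin: x=-2 y=2 heading=up
step 1 (spin(left)): x=-2 y=2 heading=left
step 2 (straight(1)): x=-3 y=2 heading=left
no other 2-command option fits: unique.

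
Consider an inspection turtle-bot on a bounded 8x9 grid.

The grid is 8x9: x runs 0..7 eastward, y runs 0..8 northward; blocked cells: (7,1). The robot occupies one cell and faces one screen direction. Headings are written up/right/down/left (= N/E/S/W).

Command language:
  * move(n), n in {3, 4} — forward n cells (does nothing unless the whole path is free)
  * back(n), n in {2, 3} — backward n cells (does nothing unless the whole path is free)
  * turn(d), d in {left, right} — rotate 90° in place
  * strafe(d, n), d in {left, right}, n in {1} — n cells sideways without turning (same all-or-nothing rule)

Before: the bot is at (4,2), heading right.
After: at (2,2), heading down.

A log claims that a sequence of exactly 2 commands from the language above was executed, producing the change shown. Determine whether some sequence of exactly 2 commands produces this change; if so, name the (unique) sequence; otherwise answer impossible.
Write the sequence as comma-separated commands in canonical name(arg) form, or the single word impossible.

back(2), turn(right)

key: cell and facing (now S) both changed — the 2 commands mix motion and turning
begin: at (4,2), heading right
t=1 back(2) ⇒ at (2,2), heading right
t=2 turn(right) ⇒ at (2,2), heading down
all 64 alternatives checked — unique.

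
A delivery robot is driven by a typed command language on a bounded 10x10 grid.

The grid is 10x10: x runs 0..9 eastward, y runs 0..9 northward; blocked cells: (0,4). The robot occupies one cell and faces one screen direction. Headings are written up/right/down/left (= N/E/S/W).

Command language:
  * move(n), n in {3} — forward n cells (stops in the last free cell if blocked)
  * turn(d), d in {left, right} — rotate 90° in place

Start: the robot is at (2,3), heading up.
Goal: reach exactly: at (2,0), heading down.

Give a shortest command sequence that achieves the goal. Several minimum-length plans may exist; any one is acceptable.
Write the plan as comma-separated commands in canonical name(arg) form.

begin: at (2,3), heading up
1. turn(right) → at (2,3), heading right
2. turn(right) → at (2,3), heading down
3. move(3) → at (2,0), heading down
shorter routes all fall short; 3 is best.

turn(right), turn(right), move(3)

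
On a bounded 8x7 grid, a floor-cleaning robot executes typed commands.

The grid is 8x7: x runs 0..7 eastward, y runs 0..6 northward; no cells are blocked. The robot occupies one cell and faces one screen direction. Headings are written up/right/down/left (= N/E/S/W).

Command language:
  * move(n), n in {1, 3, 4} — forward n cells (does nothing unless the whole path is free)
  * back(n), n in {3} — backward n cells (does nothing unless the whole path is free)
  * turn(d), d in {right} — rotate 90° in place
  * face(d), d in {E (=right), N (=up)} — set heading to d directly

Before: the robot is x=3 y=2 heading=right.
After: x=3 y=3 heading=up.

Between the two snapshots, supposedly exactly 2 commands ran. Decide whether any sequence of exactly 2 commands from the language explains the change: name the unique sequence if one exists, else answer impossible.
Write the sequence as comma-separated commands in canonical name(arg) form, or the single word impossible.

face(N), move(1)

key: position moved to (3,3) AND the heading swung to N — translation plus rotation needed
initial: x=3 y=2 heading=right
[1] after face(N): x=3 y=2 heading=up
[2] after move(1): x=3 y=3 heading=up
no other 2-command option fits: unique.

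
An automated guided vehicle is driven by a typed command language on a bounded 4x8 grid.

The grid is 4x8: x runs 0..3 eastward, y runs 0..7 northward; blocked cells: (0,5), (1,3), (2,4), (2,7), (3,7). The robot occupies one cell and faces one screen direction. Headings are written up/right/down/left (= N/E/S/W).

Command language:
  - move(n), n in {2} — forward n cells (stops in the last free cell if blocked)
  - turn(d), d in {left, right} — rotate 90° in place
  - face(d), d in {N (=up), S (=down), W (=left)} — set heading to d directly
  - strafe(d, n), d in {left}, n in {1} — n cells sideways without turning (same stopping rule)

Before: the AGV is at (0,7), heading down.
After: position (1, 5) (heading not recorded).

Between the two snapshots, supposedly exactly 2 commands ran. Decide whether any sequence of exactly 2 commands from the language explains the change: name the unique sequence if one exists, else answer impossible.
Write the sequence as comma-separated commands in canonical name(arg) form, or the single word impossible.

key: running move(2) before strafe(left, 1) would end elsewhere — order is forced
begin: at (0,7), heading down
step 1 (strafe(left, 1)): at (1,7), heading down
step 2 (move(2)): at (1,5), heading down
no other 2-command option fits: unique.

strafe(left, 1), move(2)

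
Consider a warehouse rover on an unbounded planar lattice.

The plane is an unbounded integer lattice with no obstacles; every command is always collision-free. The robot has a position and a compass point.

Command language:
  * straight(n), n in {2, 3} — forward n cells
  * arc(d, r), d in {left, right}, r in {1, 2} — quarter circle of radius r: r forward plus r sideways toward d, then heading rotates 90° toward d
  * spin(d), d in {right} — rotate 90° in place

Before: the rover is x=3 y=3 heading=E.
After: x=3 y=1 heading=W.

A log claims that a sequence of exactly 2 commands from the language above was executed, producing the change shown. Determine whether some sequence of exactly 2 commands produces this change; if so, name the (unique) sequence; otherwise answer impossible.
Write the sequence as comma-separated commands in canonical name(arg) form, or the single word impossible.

key: cell and facing (now W) both changed — the 2 commands mix motion and turning
begin: x=3 y=3 heading=E
step 1 (arc(right, 1)): x=4 y=2 heading=S
step 2 (arc(right, 1)): x=3 y=1 heading=W
all 49 alternatives checked — unique.

arc(right, 1), arc(right, 1)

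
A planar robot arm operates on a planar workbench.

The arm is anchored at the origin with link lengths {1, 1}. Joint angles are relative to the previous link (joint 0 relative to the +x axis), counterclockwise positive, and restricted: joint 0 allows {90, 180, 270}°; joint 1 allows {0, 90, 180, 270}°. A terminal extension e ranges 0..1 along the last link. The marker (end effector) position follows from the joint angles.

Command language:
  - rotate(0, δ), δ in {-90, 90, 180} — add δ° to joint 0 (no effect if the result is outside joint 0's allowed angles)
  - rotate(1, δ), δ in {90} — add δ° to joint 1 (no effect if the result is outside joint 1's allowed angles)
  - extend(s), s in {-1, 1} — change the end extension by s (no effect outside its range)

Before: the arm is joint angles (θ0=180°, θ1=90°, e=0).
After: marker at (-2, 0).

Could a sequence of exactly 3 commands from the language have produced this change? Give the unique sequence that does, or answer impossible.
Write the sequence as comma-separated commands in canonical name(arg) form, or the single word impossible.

rotate(1, 90), rotate(1, 90), rotate(1, 90)

from: joint angles (θ0=180°, θ1=90°, e=0)
t=1 rotate(1, 90) ⇒ joint angles (θ0=180°, θ1=180°, e=0)
t=2 rotate(1, 90) ⇒ joint angles (θ0=180°, θ1=270°, e=0)
t=3 rotate(1, 90) ⇒ joint angles (θ0=180°, θ1=0°, e=0)
no rival 3-sequence matches.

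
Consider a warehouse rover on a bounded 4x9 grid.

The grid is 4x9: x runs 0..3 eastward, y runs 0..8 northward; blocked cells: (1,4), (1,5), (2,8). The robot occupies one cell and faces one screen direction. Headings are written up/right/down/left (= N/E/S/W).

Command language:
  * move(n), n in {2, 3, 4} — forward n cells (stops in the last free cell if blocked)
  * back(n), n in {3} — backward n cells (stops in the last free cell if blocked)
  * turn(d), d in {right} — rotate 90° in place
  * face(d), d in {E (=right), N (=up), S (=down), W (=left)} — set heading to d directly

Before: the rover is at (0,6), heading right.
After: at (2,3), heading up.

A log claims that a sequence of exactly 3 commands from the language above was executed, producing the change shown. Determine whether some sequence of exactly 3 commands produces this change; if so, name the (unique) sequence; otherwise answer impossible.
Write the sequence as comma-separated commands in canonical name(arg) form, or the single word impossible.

key: order matters: swapping move(2) and back(3) lands elsewhere
initial: at (0,6), heading right
[1] after move(2): at (2,6), heading right
[2] after face(N): at (2,6), heading up
[3] after back(3): at (2,3), heading up
all 729 alternatives checked — unique.

move(2), face(N), back(3)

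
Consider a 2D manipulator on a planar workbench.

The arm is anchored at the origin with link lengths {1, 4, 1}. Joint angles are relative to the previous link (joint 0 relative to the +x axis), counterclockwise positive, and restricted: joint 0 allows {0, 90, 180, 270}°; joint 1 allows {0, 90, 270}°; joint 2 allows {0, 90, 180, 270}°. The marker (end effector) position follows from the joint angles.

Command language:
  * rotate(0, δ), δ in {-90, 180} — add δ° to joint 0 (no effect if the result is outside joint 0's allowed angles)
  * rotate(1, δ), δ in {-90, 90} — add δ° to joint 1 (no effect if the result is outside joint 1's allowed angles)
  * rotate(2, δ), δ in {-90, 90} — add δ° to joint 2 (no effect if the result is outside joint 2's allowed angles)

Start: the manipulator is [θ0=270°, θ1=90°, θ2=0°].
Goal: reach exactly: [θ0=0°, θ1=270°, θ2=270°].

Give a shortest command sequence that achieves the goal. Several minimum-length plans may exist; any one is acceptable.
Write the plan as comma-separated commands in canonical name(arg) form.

rotate(1, -90), rotate(1, -90), rotate(0, 180), rotate(2, -90), rotate(0, -90)

start: [θ0=270°, θ1=90°, θ2=0°]
step 1 (rotate(1, -90)): [θ0=270°, θ1=0°, θ2=0°]
step 2 (rotate(1, -90)): [θ0=270°, θ1=270°, θ2=0°]
step 3 (rotate(0, 180)): [θ0=90°, θ1=270°, θ2=0°]
step 4 (rotate(2, -90)): [θ0=90°, θ1=270°, θ2=270°]
step 5 (rotate(0, -90)): [θ0=0°, θ1=270°, θ2=270°]
shorter routes all fall short; 5 is best.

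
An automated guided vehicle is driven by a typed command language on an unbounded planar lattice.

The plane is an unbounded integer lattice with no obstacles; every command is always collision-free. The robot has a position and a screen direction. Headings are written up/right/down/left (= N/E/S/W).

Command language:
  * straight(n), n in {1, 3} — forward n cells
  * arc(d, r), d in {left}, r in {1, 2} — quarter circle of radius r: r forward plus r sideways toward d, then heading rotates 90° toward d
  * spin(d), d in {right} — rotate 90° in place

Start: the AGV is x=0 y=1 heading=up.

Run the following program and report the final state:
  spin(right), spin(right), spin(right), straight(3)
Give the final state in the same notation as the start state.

start: x=0 y=1 heading=up
[1] after spin(right): x=0 y=1 heading=right
[2] after spin(right): x=0 y=1 heading=down
[3] after spin(right): x=0 y=1 heading=left
[4] after straight(3): x=-3 y=1 heading=left

x=-3 y=1 heading=left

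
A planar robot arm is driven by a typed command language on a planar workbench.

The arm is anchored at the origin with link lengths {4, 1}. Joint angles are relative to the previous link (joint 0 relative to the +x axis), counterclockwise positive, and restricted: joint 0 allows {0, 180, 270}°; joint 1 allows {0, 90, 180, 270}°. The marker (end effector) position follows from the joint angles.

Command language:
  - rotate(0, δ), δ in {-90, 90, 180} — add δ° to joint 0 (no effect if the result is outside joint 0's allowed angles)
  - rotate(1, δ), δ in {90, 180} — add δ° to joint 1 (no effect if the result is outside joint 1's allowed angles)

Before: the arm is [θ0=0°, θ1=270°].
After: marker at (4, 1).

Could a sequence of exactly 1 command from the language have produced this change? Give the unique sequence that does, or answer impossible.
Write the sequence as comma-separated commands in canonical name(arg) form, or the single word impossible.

t0: [θ0=0°, θ1=270°]
step 1 (rotate(1, 180)): [θ0=0°, θ1=90°]
all 5 alternatives checked — unique.

rotate(1, 180)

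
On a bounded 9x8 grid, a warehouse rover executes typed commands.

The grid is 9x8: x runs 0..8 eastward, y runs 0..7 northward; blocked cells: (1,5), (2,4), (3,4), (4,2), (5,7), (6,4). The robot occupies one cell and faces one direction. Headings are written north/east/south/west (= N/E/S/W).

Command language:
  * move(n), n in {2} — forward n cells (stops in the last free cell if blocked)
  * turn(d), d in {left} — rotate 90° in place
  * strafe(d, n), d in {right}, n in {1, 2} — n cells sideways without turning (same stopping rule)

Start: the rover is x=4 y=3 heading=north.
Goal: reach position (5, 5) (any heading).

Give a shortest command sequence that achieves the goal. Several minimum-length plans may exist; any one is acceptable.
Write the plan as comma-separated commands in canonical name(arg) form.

move(2), strafe(right, 1)

begin: x=4 y=3 heading=north
t=1 move(2) ⇒ x=4 y=5 heading=north
t=2 strafe(right, 1) ⇒ x=5 y=5 heading=north
nothing shorter than 2 reaches the goal.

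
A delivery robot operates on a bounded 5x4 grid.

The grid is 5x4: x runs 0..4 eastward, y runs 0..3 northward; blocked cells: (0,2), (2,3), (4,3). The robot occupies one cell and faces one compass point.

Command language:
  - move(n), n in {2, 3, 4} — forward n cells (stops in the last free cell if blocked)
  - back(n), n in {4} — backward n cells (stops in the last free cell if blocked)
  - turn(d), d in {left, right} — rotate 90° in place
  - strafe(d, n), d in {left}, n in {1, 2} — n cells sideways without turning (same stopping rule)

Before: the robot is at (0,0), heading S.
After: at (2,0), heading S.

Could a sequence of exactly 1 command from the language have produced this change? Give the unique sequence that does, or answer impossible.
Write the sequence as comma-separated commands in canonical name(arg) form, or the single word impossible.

key: heading stays S — the single command does not turn
initial: at (0,0), heading S
1. strafe(left, 2) → at (2,0), heading S
all 8 alternatives checked — unique.

strafe(left, 2)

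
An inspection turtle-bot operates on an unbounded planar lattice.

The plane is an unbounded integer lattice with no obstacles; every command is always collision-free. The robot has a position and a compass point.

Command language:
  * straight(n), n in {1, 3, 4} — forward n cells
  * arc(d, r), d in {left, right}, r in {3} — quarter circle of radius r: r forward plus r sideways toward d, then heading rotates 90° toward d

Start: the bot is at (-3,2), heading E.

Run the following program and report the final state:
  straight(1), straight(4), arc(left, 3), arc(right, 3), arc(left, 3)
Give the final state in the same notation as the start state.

begin: at (-3,2), heading E
step 1 (straight(1)): at (-2,2), heading E
step 2 (straight(4)): at (2,2), heading E
step 3 (arc(left, 3)): at (5,5), heading N
step 4 (arc(right, 3)): at (8,8), heading E
step 5 (arc(left, 3)): at (11,11), heading N

at (11,11), heading N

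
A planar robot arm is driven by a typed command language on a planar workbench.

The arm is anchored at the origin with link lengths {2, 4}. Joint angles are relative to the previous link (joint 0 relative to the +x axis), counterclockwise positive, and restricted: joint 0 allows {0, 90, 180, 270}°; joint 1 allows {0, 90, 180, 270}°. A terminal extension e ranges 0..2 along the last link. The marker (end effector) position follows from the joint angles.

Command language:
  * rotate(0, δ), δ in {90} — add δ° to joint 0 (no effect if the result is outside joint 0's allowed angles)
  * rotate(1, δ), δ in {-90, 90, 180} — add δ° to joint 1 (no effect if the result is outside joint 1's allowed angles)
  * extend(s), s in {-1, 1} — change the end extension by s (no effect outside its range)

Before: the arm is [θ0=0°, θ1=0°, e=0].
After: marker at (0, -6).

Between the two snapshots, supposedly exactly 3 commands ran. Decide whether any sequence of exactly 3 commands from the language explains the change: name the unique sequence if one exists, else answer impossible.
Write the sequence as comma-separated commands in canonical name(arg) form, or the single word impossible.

rotate(0, 90), rotate(0, 90), rotate(0, 90)

begin: [θ0=0°, θ1=0°, e=0]
t=1 rotate(0, 90) ⇒ [θ0=90°, θ1=0°, e=0]
t=2 rotate(0, 90) ⇒ [θ0=180°, θ1=0°, e=0]
t=3 rotate(0, 90) ⇒ [θ0=270°, θ1=0°, e=0]
all 216 alternatives checked — unique.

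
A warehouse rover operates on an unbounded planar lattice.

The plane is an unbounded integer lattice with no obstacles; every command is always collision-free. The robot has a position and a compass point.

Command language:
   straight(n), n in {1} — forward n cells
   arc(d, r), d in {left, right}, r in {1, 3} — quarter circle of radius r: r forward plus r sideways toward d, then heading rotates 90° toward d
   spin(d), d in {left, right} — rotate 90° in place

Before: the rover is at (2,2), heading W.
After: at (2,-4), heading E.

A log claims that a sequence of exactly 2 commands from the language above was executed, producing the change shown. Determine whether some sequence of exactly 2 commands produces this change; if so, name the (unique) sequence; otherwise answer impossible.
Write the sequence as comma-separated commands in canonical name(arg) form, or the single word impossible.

key: cell and facing (now E) both changed — the 2 commands mix motion and turning
from: at (2,2), heading W
1. arc(left, 3) → at (-1,-1), heading S
2. arc(left, 3) → at (2,-4), heading E
no rival 2-sequence matches.

arc(left, 3), arc(left, 3)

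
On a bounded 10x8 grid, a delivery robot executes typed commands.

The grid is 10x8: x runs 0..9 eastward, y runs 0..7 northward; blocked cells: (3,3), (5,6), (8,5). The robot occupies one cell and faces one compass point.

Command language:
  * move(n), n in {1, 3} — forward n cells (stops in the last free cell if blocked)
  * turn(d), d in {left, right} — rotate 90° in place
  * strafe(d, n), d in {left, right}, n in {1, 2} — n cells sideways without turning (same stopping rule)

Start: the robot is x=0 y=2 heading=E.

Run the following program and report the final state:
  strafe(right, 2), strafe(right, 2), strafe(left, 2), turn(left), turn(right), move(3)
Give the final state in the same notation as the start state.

x=3 y=2 heading=E

initial: x=0 y=2 heading=E
step 1 (strafe(right, 2)): x=0 y=0 heading=E
step 2 (strafe(right, 2)): x=0 y=0 heading=E
step 3 (strafe(left, 2)): x=0 y=2 heading=E
step 4 (turn(left)): x=0 y=2 heading=N
step 5 (turn(right)): x=0 y=2 heading=E
step 6 (move(3)): x=3 y=2 heading=E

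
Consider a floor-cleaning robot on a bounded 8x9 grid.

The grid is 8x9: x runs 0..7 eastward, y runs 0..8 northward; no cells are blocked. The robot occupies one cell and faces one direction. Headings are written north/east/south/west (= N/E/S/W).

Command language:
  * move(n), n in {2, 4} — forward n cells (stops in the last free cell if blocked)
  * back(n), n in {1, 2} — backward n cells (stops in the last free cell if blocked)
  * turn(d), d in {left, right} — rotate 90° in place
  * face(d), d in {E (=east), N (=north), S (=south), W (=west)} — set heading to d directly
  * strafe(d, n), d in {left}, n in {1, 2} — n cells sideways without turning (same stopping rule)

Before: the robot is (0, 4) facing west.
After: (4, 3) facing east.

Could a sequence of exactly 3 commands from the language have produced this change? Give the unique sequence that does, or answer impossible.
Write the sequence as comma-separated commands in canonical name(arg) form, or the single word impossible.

key: cell and facing (now E) both changed — the 3 commands mix motion and turning
from: (0, 4) facing west
t=1 strafe(left, 1) ⇒ (0, 3) facing west
t=2 face(E) ⇒ (0, 3) facing east
t=3 move(4) ⇒ (4, 3) facing east
no rival 3-sequence matches.

strafe(left, 1), face(E), move(4)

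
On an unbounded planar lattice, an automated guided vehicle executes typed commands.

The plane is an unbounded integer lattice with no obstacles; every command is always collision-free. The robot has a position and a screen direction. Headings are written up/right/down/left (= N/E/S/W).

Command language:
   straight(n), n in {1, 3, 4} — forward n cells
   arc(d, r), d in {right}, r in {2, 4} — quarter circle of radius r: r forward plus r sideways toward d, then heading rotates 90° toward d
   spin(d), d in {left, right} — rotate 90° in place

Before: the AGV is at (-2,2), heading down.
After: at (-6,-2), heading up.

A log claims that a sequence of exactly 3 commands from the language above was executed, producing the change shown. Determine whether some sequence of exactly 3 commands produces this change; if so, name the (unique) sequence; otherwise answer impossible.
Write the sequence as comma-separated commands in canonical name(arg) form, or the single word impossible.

key: running arc(right, 2) before straight(4) would end elsewhere — order is forced
begin: at (-2,2), heading down
t=1 straight(4) ⇒ at (-2,-2), heading down
t=2 arc(right, 2) ⇒ at (-4,-4), heading left
t=3 arc(right, 2) ⇒ at (-6,-2), heading up
uniquely the one of 343 3-step routes that fits.

straight(4), arc(right, 2), arc(right, 2)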